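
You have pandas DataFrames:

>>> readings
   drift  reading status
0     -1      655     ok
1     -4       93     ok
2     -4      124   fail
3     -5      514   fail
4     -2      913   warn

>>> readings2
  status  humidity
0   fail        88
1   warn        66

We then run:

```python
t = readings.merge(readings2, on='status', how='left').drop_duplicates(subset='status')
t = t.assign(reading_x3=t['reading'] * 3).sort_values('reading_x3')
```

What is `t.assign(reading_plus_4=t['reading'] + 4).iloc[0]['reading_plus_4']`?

128

merge on 'status' (how='left') → 5 rows:
   drift  reading status  humidity
0     -1      655     ok       NaN
1     -4       93     ok       NaN
2     -4      124   fail      88.0
3     -5      514   fail      88.0
4     -2      913   warn      66.0
drop duplicate status (keep=first):
   drift  reading status  humidity
0     -1      655     ok       NaN
2     -4      124   fail      88.0
4     -2      913   warn      66.0
add column reading_x3 = t['reading'] * 3:
   drift  reading status  humidity  reading_x3
0     -1      655     ok       NaN        1965
2     -4      124   fail      88.0         372
4     -2      913   warn      66.0        2739
sort by reading_x3:
   drift  reading status  humidity  reading_x3
2     -4      124   fail      88.0         372
0     -1      655     ok       NaN        1965
4     -2      913   warn      66.0        2739
add column reading_plus_4 = t['reading'] + 4:
   drift  reading status  humidity  reading_x3  reading_plus_4
2     -4      124   fail      88.0         372             128
0     -1      655     ok       NaN        1965             659
4     -2      913   warn      66.0        2739             917
The value at position 0, column 'reading_plus_4' is 128.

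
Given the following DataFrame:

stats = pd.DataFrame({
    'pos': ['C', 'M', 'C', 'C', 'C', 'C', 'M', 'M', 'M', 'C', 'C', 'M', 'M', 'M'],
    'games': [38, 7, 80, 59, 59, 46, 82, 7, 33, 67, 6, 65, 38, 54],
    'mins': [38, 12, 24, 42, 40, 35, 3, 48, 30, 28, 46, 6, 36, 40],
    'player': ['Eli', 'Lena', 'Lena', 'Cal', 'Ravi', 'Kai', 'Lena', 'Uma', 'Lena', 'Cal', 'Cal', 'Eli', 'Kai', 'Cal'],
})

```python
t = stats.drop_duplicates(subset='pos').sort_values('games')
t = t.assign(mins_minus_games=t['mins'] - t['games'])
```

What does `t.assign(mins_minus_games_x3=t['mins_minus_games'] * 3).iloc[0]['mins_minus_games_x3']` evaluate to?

drop duplicate pos (keep=first):
  pos  games  mins player
0   C     38    38    Eli
1   M      7    12   Lena
sort by games:
  pos  games  mins player
1   M      7    12   Lena
0   C     38    38    Eli
add column mins_minus_games = t['mins'] - t['games']:
  pos  games  mins player  mins_minus_games
1   M      7    12   Lena                 5
0   C     38    38    Eli                 0
add column mins_minus_games_x3 = t['mins_minus_games'] * 3:
  pos  games  mins player  mins_minus_games  mins_minus_games_x3
1   M      7    12   Lena                 5                   15
0   C     38    38    Eli                 0                    0
Hence 15.

15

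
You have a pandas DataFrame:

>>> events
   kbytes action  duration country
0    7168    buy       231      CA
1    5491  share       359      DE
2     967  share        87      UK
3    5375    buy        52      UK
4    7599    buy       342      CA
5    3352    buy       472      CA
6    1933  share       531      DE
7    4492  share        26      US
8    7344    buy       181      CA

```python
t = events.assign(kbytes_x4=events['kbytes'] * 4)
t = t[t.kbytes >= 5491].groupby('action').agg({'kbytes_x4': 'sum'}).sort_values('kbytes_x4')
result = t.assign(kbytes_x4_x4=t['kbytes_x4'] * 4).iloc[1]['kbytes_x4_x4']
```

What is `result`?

add column kbytes_x4 = events['kbytes'] * 4:
   kbytes action  duration country  kbytes_x4
0    7168    buy       231      CA      28672
1    5491  share       359      DE      21964
2     967  share        87      UK       3868
3    5375    buy        52      UK      21500
4    7599    buy       342      CA      30396
5    3352    buy       472      CA      13408
6    1933  share       531      DE       7732
7    4492  share        26      US      17968
8    7344    buy       181      CA      29376
filter rows where kbytes >= 5491:
   kbytes action  duration country  kbytes_x4
0    7168    buy       231      CA      28672
1    5491  share       359      DE      21964
4    7599    buy       342      CA      30396
8    7344    buy       181      CA      29376
group by action, sum of kbytes_x4:
        kbytes_x4
action           
buy         88444
share       21964
sort by kbytes_x4:
        kbytes_x4
action           
share       21964
buy         88444
add column kbytes_x4_x4 = t['kbytes_x4'] * 4:
        kbytes_x4  kbytes_x4_x4
action                         
share       21964         87856
buy         88444        353776
Hence 353776.

353776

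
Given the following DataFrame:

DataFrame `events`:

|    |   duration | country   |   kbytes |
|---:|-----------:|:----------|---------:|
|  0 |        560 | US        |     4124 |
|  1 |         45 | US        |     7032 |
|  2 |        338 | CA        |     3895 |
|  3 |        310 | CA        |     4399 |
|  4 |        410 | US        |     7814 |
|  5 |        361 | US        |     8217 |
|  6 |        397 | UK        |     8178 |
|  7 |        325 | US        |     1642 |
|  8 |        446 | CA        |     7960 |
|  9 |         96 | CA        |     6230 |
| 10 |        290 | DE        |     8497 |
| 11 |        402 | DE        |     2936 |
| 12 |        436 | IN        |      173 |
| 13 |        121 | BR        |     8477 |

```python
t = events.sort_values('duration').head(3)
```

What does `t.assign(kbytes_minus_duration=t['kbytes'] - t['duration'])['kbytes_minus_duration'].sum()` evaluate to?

sort by duration:
    duration country  kbytes
1         45      US    7032
9         96      CA    6230
13       121      BR    8477
10       290      DE    8497
3        310      CA    4399
7        325      US    1642
2        338      CA    3895
5        361      US    8217
6        397      UK    8178
11       402      DE    2936
4        410      US    7814
12       436      IN     173
8        446      CA    7960
0        560      US    4124
take first 3 rows:
    duration country  kbytes
1         45      US    7032
9         96      CA    6230
13       121      BR    8477
add column kbytes_minus_duration = t['kbytes'] - t['duration']:
    duration country  kbytes  kbytes_minus_duration
1         45      US    7032                   6987
9         96      CA    6230                   6134
13       121      BR    8477                   8356

21477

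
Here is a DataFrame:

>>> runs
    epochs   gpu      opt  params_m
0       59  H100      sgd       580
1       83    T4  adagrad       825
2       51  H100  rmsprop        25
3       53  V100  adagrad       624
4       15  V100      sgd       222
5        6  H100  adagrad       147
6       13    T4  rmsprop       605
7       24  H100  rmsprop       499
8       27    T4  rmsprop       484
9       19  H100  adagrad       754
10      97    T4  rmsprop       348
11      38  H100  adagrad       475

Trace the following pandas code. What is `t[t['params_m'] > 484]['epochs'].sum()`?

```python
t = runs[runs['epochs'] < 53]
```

56

filter rows where epochs < 53:
    epochs   gpu      opt  params_m
2       51  H100  rmsprop        25
4       15  V100      sgd       222
5        6  H100  adagrad       147
6       13    T4  rmsprop       605
7       24  H100  rmsprop       499
8       27    T4  rmsprop       484
9       19  H100  adagrad       754
11      38  H100  adagrad       475
filter rows where params_m > 484:
   epochs   gpu      opt  params_m
6      13    T4  rmsprop       605
7      24  H100  rmsprop       499
9      19  H100  adagrad       754
Taking the sum of column 'epochs' gives 56.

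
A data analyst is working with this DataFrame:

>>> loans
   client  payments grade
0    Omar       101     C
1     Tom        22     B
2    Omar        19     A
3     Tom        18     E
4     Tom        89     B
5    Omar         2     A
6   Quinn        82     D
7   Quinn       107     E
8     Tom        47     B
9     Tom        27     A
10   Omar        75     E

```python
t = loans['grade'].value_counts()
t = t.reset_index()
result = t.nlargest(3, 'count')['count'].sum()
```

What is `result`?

value_counts of grade:
grade
B    3
A    3
E    3
C    1
D    1
Name: count, dtype: int64
reset_index():
  grade  count
0     B      3
1     A      3
2     E      3
3     C      1
4     D      1
take 3 rows with largest count:
  grade  count
0     B      3
1     A      3
2     E      3

9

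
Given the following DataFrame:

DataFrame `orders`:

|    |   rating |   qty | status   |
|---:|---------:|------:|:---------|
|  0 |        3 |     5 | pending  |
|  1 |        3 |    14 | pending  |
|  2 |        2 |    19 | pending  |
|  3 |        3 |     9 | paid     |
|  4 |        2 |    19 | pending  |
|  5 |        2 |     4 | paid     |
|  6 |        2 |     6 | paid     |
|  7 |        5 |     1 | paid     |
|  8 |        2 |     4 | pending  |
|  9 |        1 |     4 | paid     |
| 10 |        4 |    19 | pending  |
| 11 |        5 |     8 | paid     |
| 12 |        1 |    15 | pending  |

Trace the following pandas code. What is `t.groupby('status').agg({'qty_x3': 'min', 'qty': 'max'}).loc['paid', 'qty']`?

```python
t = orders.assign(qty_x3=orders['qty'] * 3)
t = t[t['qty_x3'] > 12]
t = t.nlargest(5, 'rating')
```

9

add column qty_x3 = orders['qty'] * 3:
    rating  qty   status  qty_x3
0        3    5  pending      15
1        3   14  pending      42
2        2   19  pending      57
3        3    9     paid      27
4        2   19  pending      57
5        2    4     paid      12
6        2    6     paid      18
7        5    1     paid       3
8        2    4  pending      12
9        1    4     paid      12
10       4   19  pending      57
11       5    8     paid      24
12       1   15  pending      45
filter rows where qty_x3 > 12:
    rating  qty   status  qty_x3
0        3    5  pending      15
1        3   14  pending      42
2        2   19  pending      57
3        3    9     paid      27
4        2   19  pending      57
6        2    6     paid      18
10       4   19  pending      57
11       5    8     paid      24
12       1   15  pending      45
take 5 rows with largest rating:
    rating  qty   status  qty_x3
11       5    8     paid      24
10       4   19  pending      57
0        3    5  pending      15
1        3   14  pending      42
3        3    9     paid      27
group by status: min(qty_x3), max(qty):
         qty_x3  qty
status              
paid         24    9
pending      15   19
The value at row 'paid', column 'qty' is 9.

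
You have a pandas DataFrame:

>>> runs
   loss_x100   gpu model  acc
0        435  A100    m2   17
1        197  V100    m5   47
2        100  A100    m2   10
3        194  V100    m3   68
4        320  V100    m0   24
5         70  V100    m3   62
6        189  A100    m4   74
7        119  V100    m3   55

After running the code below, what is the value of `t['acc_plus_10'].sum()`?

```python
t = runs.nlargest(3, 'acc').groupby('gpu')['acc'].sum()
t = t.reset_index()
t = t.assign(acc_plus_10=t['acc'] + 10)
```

224

take 3 rows with largest acc:
   loss_x100   gpu model  acc
6        189  A100    m4   74
3        194  V100    m3   68
5         70  V100    m3   62
group by gpu, sum of acc:
gpu
A100     74
V100    130
Name: acc, dtype: int64
reset_index():
    gpu  acc
0  A100   74
1  V100  130
add column acc_plus_10 = t['acc'] + 10:
    gpu  acc  acc_plus_10
0  A100   74           84
1  V100  130          140
Then the sum of column 'acc_plus_10': 224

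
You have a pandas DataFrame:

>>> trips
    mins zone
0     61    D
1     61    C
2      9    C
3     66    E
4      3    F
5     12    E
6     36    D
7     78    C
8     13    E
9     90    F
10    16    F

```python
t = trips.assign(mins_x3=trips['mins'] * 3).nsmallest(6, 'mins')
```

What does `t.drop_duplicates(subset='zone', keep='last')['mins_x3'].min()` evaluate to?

add column mins_x3 = trips['mins'] * 3:
    mins zone  mins_x3
0     61    D      183
1     61    C      183
2      9    C       27
3     66    E      198
4      3    F        9
5     12    E       36
6     36    D      108
7     78    C      234
8     13    E       39
9     90    F      270
10    16    F       48
take 6 rows with smallest mins:
    mins zone  mins_x3
4      3    F        9
2      9    C       27
5     12    E       36
8     13    E       39
10    16    F       48
6     36    D      108
drop duplicate zone (keep=last):
    mins zone  mins_x3
2      9    C       27
8     13    E       39
10    16    F       48
6     36    D      108

27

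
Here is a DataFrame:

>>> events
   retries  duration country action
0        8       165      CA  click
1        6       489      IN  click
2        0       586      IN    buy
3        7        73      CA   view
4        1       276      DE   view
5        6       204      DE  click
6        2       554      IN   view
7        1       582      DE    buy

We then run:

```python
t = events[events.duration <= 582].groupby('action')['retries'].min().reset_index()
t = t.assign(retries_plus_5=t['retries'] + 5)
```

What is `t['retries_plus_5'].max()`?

filter rows where duration <= 582:
   retries  duration country action
0        8       165      CA  click
1        6       489      IN  click
3        7        73      CA   view
4        1       276      DE   view
5        6       204      DE  click
6        2       554      IN   view
7        1       582      DE    buy
group by action, min of retries:
action
buy      1
click    6
view     1
Name: retries, dtype: int64
reset_index():
  action  retries
0    buy        1
1  click        6
2   view        1
add column retries_plus_5 = t['retries'] + 5:
  action  retries  retries_plus_5
0    buy        1               6
1  click        6              11
2   view        1               6
The max of column 'retries_plus_5' is 11.

11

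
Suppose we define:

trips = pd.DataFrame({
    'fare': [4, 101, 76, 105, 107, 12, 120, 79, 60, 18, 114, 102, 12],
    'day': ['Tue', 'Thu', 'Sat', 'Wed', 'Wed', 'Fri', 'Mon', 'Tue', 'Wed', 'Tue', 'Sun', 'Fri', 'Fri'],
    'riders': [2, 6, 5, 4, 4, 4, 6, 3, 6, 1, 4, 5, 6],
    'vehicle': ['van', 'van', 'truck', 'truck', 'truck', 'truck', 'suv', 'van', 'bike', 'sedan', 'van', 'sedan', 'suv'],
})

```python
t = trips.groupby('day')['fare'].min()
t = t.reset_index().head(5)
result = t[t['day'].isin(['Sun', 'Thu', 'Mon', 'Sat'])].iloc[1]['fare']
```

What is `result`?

group by day, min of fare:
day
Fri     12
Mon    120
Sat     76
Sun    114
Thu    101
Tue      4
Wed     60
Name: fare, dtype: int64
reset_index():
   day  fare
0  Fri    12
1  Mon   120
2  Sat    76
3  Sun   114
4  Thu   101
5  Tue     4
6  Wed    60
take first 5 rows:
   day  fare
0  Fri    12
1  Mon   120
2  Sat    76
3  Sun   114
4  Thu   101
filter rows where day in ['Sun', 'Thu', 'Mon', 'Sat']:
   day  fare
1  Mon   120
2  Sat    76
3  Sun   114
4  Thu   101

76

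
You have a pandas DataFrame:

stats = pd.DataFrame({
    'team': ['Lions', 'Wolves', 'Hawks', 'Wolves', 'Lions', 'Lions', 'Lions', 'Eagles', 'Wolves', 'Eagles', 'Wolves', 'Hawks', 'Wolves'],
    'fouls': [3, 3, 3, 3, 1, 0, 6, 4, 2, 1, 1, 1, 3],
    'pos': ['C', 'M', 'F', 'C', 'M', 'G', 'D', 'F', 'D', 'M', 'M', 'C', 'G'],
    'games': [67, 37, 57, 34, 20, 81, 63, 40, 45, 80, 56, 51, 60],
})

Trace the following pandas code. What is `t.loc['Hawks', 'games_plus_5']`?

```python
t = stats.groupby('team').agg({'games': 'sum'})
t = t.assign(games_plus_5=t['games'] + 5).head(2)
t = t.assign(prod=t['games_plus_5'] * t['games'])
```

113

group by team, sum of games:
        games
team         
Eagles    120
Hawks     108
Lions     231
Wolves    232
add column games_plus_5 = t['games'] + 5:
        games  games_plus_5
team                       
Eagles    120           125
Hawks     108           113
Lions     231           236
Wolves    232           237
take first 2 rows:
        games  games_plus_5
team                       
Eagles    120           125
Hawks     108           113
add column prod = t['games_plus_5'] * t['games']:
        games  games_plus_5   prod
team                              
Eagles    120           125  15000
Hawks     108           113  12204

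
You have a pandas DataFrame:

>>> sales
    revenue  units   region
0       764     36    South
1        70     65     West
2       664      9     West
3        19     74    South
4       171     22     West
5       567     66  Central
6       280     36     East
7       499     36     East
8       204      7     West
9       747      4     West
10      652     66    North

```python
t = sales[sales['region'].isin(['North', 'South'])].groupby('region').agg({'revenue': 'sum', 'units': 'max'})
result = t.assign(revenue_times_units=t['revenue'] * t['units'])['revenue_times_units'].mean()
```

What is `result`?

filter rows where region in ['North', 'South']:
    revenue  units region
0       764     36  South
3        19     74  South
10      652     66  North
group by region: sum(revenue), max(units):
        revenue  units
region                
North       652     66
South       783     74
add column revenue_times_units = t['revenue'] * t['units']:
        revenue  units  revenue_times_units
region                                     
North       652     66                43032
South       783     74                57942

50487.0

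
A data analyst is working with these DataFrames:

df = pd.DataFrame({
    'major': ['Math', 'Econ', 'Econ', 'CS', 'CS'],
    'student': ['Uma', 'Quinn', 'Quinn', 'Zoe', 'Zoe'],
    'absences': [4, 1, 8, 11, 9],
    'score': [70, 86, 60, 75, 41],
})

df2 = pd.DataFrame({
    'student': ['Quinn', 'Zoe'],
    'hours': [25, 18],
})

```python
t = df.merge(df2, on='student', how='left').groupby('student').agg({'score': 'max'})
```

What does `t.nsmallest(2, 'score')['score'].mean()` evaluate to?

merge on 'student' (how='left') → 5 rows:
  major student  absences  score  hours
0  Math     Uma         4     70    NaN
1  Econ   Quinn         1     86   25.0
2  Econ   Quinn         8     60   25.0
3    CS     Zoe        11     75   18.0
4    CS     Zoe         9     41   18.0
group by student, max of score:
         score
student       
Quinn       86
Uma         70
Zoe         75
take 2 rows with smallest score:
         score
student       
Uma         70
Zoe         75
Then the mean of column 'score': 72.5

72.5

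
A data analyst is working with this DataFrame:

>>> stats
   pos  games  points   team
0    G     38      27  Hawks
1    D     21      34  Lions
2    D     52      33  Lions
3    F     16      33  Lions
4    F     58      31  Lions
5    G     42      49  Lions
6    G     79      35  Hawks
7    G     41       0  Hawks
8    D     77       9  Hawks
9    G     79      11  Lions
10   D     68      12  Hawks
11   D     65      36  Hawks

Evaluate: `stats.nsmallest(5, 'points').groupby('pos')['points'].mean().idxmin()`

D

take 5 rows with smallest points:
   pos  games  points   team
7    G     41       0  Hawks
8    D     77       9  Hawks
9    G     79      11  Lions
10   D     68      12  Hawks
0    G     38      27  Hawks
group by pos, mean of points:
pos
D    10.500000
G    12.666667
Name: points, dtype: float64
So idxmin() = D.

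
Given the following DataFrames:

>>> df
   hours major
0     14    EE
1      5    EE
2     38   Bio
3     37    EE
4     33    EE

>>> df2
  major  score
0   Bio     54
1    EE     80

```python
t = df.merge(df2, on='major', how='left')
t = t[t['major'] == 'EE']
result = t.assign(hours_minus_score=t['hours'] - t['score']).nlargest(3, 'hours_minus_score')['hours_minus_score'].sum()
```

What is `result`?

-156

merge on 'major' (how='left') → 5 rows:
   hours major  score
0     14    EE     80
1      5    EE     80
2     38   Bio     54
3     37    EE     80
4     33    EE     80
filter rows where major == 'EE':
   hours major  score
0     14    EE     80
1      5    EE     80
3     37    EE     80
4     33    EE     80
add column hours_minus_score = t['hours'] - t['score']:
   hours major  score  hours_minus_score
0     14    EE     80                -66
1      5    EE     80                -75
3     37    EE     80                -43
4     33    EE     80                -47
take 3 rows with largest hours_minus_score:
   hours major  score  hours_minus_score
3     37    EE     80                -43
4     33    EE     80                -47
0     14    EE     80                -66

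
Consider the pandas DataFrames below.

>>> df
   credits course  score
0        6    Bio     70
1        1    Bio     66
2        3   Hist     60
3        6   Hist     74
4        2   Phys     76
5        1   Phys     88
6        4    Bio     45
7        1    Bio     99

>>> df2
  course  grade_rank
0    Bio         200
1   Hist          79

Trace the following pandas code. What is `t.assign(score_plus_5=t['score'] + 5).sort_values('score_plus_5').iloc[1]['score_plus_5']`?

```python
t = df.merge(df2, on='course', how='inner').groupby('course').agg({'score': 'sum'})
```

285

merge on 'course' (how='inner') → 6 rows:
   credits course  score  grade_rank
0        6    Bio     70         200
1        1    Bio     66         200
2        3   Hist     60          79
3        6   Hist     74          79
4        4    Bio     45         200
5        1    Bio     99         200
group by course, sum of score:
        score
course       
Bio       280
Hist      134
add column score_plus_5 = t['score'] + 5:
        score  score_plus_5
course                     
Bio       280           285
Hist      134           139
sort by score_plus_5:
        score  score_plus_5
course                     
Hist      134           139
Bio       280           285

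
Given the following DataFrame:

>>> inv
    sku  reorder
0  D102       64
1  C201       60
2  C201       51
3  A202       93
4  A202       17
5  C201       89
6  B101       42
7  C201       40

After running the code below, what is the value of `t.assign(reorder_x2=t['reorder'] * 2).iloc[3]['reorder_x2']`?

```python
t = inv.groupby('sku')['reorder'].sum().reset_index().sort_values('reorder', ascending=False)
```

84

group by sku, sum of reorder:
sku
A202    110
B101     42
C201    240
D102     64
Name: reorder, dtype: int64
reset_index():
    sku  reorder
0  A202      110
1  B101       42
2  C201      240
3  D102       64
sort by reorder descending:
    sku  reorder
2  C201      240
0  A202      110
3  D102       64
1  B101       42
add column reorder_x2 = t['reorder'] * 2:
    sku  reorder  reorder_x2
2  C201      240         480
0  A202      110         220
3  D102       64         128
1  B101       42          84
value at position 3, column 'reorder_x2' → 84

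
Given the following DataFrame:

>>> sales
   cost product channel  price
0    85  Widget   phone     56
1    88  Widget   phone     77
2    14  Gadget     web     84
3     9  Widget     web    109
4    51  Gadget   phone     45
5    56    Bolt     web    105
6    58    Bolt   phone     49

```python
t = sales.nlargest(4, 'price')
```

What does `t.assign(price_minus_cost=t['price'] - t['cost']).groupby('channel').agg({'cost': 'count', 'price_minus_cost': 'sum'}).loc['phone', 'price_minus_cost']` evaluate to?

-11

take 4 rows with largest price:
   cost product channel  price
3     9  Widget     web    109
5    56    Bolt     web    105
2    14  Gadget     web     84
1    88  Widget   phone     77
add column price_minus_cost = t['price'] - t['cost']:
   cost product channel  price  price_minus_cost
3     9  Widget     web    109               100
5    56    Bolt     web    105                49
2    14  Gadget     web     84                70
1    88  Widget   phone     77               -11
group by channel: count(cost), sum(price_minus_cost):
         cost  price_minus_cost
channel                        
phone       1               -11
web         3               219
Hence -11.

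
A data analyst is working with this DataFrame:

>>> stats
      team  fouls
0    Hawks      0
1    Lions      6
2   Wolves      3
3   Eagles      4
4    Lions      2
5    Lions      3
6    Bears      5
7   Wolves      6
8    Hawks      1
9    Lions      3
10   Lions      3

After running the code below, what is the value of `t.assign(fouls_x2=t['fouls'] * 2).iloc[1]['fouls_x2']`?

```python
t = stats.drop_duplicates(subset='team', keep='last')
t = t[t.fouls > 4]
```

drop duplicate team (keep=last):
      team  fouls
3   Eagles      4
6    Bears      5
7   Wolves      6
8    Hawks      1
10   Lions      3
filter rows where fouls > 4:
     team  fouls
6   Bears      5
7  Wolves      6
add column fouls_x2 = t['fouls'] * 2:
     team  fouls  fouls_x2
6   Bears      5        10
7  Wolves      6        12
Hence 12.

12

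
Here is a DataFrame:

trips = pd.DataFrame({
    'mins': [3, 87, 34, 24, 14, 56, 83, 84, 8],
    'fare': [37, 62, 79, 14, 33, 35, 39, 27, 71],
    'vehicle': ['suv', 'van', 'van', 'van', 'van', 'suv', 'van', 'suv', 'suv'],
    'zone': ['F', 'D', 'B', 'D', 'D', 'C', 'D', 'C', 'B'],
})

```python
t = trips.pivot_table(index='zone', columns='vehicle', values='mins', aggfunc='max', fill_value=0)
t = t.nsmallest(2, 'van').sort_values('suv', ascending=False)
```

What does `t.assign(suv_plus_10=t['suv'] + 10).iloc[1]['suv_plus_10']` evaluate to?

pivot: rows=zone, cols=vehicle, max(mins):
vehicle  suv  van
zone             
B          8   34
C         84    0
D          0   87
F          3    0
take 2 rows with smallest van:
vehicle  suv  van
zone             
C         84    0
F          3    0
sort by suv descending:
vehicle  suv  van
zone             
C         84    0
F          3    0
add column suv_plus_10 = t['suv'] + 10:
vehicle  suv  van  suv_plus_10
zone                          
C         84    0           94
F          3    0           13
Finally, value at position 1, column 'suv_plus_10' = 13.

13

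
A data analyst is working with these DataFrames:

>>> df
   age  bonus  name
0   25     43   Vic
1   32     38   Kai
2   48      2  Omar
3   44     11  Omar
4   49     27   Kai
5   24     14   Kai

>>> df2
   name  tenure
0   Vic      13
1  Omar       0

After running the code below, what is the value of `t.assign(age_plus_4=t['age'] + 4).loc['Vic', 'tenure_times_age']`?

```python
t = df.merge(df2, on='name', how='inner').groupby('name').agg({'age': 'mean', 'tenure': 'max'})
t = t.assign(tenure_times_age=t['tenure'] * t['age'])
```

325.0

merge on 'name' (how='inner') → 3 rows:
   age  bonus  name  tenure
0   25     43   Vic      13
1   48      2  Omar       0
2   44     11  Omar       0
group by name: mean(age), max(tenure):
       age  tenure
name              
Omar  46.0       0
Vic   25.0      13
add column tenure_times_age = t['tenure'] * t['age']:
       age  tenure  tenure_times_age
name                                
Omar  46.0       0               0.0
Vic   25.0      13             325.0
add column age_plus_4 = t['age'] + 4:
       age  tenure  tenure_times_age  age_plus_4
name                                            
Omar  46.0       0               0.0        50.0
Vic   25.0      13             325.0        29.0
The value at row 'Vic', column 'tenure_times_age' is 325.0.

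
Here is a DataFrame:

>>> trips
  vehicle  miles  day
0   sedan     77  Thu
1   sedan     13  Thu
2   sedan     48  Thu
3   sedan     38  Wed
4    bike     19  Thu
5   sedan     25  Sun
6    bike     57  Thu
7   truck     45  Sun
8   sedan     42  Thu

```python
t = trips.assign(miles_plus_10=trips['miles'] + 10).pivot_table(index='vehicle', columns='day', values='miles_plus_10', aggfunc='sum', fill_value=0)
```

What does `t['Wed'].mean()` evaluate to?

16.0

add column miles_plus_10 = trips['miles'] + 10:
  vehicle  miles  day  miles_plus_10
0   sedan     77  Thu             87
1   sedan     13  Thu             23
2   sedan     48  Thu             58
3   sedan     38  Wed             48
4    bike     19  Thu             29
5   sedan     25  Sun             35
6    bike     57  Thu             67
7   truck     45  Sun             55
8   sedan     42  Thu             52
pivot: rows=vehicle, cols=day, sum(miles_plus_10):
day      Sun  Thu  Wed
vehicle               
bike       0   96    0
sedan     35  220   48
truck     55    0    0
mean of column 'Wed' → 16.0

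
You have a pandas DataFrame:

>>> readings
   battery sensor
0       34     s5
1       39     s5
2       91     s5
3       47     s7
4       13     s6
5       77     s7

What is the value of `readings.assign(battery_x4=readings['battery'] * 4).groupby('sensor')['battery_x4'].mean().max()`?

add column battery_x4 = readings['battery'] * 4:
   battery sensor  battery_x4
0       34     s5         136
1       39     s5         156
2       91     s5         364
3       47     s7         188
4       13     s6          52
5       77     s7         308
group by sensor, mean of battery_x4:
sensor
s5    218.666667
s6     52.000000
s7    248.000000
Name: battery_x4, dtype: float64
Finally, max of the resulting series = 248.0.

248.0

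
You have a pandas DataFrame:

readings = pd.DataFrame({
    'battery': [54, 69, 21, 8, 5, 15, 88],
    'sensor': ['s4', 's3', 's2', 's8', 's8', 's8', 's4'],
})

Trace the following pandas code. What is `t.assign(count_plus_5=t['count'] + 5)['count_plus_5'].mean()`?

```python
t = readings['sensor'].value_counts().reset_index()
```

value_counts of sensor:
sensor
s8    3
s4    2
s3    1
s2    1
Name: count, dtype: int64
reset_index():
  sensor  count
0     s8      3
1     s4      2
2     s3      1
3     s2      1
add column count_plus_5 = t['count'] + 5:
  sensor  count  count_plus_5
0     s8      3             8
1     s4      2             7
2     s3      1             6
3     s2      1             6
So mean() = 6.75.

6.75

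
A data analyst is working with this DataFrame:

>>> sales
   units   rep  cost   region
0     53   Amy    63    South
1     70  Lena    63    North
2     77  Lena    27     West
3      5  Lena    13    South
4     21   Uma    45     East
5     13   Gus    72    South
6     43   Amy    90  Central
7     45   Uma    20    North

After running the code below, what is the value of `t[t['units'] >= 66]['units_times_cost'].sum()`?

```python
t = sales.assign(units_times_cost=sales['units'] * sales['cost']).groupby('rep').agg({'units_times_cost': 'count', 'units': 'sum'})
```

add column units_times_cost = sales['units'] * sales['cost']:
   units   rep  cost   region  units_times_cost
0     53   Amy    63    South              3339
1     70  Lena    63    North              4410
2     77  Lena    27     West              2079
3      5  Lena    13    South                65
4     21   Uma    45     East               945
5     13   Gus    72    South               936
6     43   Amy    90  Central              3870
7     45   Uma    20    North               900
group by rep: count(units_times_cost), sum(units):
      units_times_cost  units
rep                          
Amy                  2     96
Gus                  1     13
Lena                 3    152
Uma                  2     66
filter rows where units >= 66:
      units_times_cost  units
rep                          
Amy                  2     96
Lena                 3    152
Uma                  2     66

7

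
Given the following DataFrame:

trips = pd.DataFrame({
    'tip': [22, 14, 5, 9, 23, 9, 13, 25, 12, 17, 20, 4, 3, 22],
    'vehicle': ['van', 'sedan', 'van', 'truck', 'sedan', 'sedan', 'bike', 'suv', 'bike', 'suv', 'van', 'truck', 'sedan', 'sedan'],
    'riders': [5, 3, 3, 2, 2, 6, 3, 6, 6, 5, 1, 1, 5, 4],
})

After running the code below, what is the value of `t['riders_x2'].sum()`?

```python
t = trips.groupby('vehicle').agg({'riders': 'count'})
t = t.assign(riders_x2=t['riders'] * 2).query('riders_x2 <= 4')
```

12

group by vehicle, count of riders:
         riders
vehicle        
bike          2
sedan         5
suv           2
truck         2
van           3
add column riders_x2 = t['riders'] * 2:
         riders  riders_x2
vehicle                   
bike          2          4
sedan         5         10
suv           2          4
truck         2          4
van           3          6
filter rows where riders_x2 <= 4:
         riders  riders_x2
vehicle                   
bike          2          4
suv           2          4
truck         2          4
Hence 12.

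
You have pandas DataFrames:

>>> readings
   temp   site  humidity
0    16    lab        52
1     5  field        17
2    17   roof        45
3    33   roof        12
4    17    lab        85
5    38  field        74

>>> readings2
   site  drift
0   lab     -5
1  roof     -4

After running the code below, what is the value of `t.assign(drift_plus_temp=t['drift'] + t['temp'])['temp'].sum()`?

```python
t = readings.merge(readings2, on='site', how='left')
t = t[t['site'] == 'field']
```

merge on 'site' (how='left') → 6 rows:
   temp   site  humidity  drift
0    16    lab        52   -5.0
1     5  field        17    NaN
2    17   roof        45   -4.0
3    33   roof        12   -4.0
4    17    lab        85   -5.0
5    38  field        74    NaN
filter rows where site == 'field':
   temp   site  humidity  drift
1     5  field        17    NaN
5    38  field        74    NaN
add column drift_plus_temp = t['drift'] + t['temp']:
   temp   site  humidity  drift  drift_plus_temp
1     5  field        17    NaN              NaN
5    38  field        74    NaN              NaN
Hence 43.

43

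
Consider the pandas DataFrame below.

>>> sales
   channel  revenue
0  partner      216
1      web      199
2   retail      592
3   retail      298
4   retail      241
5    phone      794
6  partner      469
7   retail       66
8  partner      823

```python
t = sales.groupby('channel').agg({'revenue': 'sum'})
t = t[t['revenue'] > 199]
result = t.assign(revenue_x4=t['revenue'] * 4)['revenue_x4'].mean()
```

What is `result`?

group by channel, sum of revenue:
         revenue
channel         
partner     1508
phone        794
retail      1197
web          199
filter rows where revenue > 199:
         revenue
channel         
partner     1508
phone        794
retail      1197
add column revenue_x4 = t['revenue'] * 4:
         revenue  revenue_x4
channel                     
partner     1508        6032
phone        794        3176
retail      1197        4788
Reading off the mean of column 'revenue_x4', we get 4665.33333333.

4665.33333333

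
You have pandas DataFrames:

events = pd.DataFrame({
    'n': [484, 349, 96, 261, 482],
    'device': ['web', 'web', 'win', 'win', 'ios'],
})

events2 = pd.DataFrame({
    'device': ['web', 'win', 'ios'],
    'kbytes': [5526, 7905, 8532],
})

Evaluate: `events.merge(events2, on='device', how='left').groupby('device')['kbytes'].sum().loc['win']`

merge on 'device' (how='left') → 5 rows:
     n device  kbytes
0  484    web    5526
1  349    web    5526
2   96    win    7905
3  261    win    7905
4  482    ios    8532
group by device, sum of kbytes:
device
ios     8532
web    11052
win    15810
Name: kbytes, dtype: int64
Finally, value at index 'win' = 15810.

15810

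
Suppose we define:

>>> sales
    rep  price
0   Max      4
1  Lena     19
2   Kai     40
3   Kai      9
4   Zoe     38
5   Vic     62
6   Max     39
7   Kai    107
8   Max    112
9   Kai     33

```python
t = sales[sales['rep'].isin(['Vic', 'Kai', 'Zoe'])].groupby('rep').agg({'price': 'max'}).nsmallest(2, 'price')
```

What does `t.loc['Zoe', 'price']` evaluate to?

filter rows where rep in ['Vic', 'Kai', 'Zoe']:
   rep  price
2  Kai     40
3  Kai      9
4  Zoe     38
5  Vic     62
7  Kai    107
9  Kai     33
group by rep, max of price:
     price
rep       
Kai    107
Vic     62
Zoe     38
take 2 rows with smallest price:
     price
rep       
Zoe     38
Vic     62

38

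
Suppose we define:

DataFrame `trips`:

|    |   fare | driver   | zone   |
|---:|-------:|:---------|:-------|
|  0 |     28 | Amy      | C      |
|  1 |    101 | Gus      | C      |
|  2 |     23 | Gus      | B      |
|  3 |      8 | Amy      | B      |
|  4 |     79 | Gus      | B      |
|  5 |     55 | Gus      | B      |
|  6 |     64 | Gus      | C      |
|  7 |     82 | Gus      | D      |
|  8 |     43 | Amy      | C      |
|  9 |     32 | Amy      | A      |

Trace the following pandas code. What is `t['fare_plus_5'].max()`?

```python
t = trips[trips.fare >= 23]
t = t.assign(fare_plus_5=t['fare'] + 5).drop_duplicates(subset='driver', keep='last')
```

87

filter rows where fare >= 23:
   fare driver zone
0    28    Amy    C
1   101    Gus    C
2    23    Gus    B
4    79    Gus    B
5    55    Gus    B
6    64    Gus    C
7    82    Gus    D
8    43    Amy    C
9    32    Amy    A
add column fare_plus_5 = t['fare'] + 5:
   fare driver zone  fare_plus_5
0    28    Amy    C           33
1   101    Gus    C          106
2    23    Gus    B           28
4    79    Gus    B           84
5    55    Gus    B           60
6    64    Gus    C           69
7    82    Gus    D           87
8    43    Amy    C           48
9    32    Amy    A           37
drop duplicate driver (keep=last):
   fare driver zone  fare_plus_5
7    82    Gus    D           87
9    32    Amy    A           37
Taking the max of column 'fare_plus_5' gives 87.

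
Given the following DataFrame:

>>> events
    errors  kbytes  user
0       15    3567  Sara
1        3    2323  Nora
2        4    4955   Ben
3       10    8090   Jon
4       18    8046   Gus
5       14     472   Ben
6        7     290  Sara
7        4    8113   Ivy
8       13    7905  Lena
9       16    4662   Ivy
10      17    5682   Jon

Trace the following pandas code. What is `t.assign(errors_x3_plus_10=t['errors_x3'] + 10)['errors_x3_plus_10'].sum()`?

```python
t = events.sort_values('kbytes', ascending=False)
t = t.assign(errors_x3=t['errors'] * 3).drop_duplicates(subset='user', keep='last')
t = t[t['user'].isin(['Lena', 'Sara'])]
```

sort by kbytes descending:
    errors  kbytes  user
7        4    8113   Ivy
3       10    8090   Jon
4       18    8046   Gus
8       13    7905  Lena
10      17    5682   Jon
2        4    4955   Ben
9       16    4662   Ivy
0       15    3567  Sara
1        3    2323  Nora
5       14     472   Ben
6        7     290  Sara
add column errors_x3 = t['errors'] * 3:
    errors  kbytes  user  errors_x3
7        4    8113   Ivy         12
3       10    8090   Jon         30
4       18    8046   Gus         54
8       13    7905  Lena         39
10      17    5682   Jon         51
2        4    4955   Ben         12
9       16    4662   Ivy         48
0       15    3567  Sara         45
1        3    2323  Nora          9
5       14     472   Ben         42
6        7     290  Sara         21
drop duplicate user (keep=last):
    errors  kbytes  user  errors_x3
4       18    8046   Gus         54
8       13    7905  Lena         39
10      17    5682   Jon         51
9       16    4662   Ivy         48
1        3    2323  Nora          9
5       14     472   Ben         42
6        7     290  Sara         21
filter rows where user in ['Lena', 'Sara']:
   errors  kbytes  user  errors_x3
8      13    7905  Lena         39
6       7     290  Sara         21
add column errors_x3_plus_10 = t['errors_x3'] + 10:
   errors  kbytes  user  errors_x3  errors_x3_plus_10
8      13    7905  Lena         39                 49
6       7     290  Sara         21                 31

80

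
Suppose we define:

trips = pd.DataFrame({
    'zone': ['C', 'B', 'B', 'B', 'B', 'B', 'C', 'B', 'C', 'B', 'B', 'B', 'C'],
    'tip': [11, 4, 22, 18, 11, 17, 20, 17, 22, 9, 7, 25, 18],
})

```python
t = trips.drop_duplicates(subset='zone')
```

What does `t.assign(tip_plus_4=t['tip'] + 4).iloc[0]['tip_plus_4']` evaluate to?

15

drop duplicate zone (keep=first):
  zone  tip
0    C   11
1    B    4
add column tip_plus_4 = t['tip'] + 4:
  zone  tip  tip_plus_4
0    C   11          15
1    B    4           8
Finally, value at position 0, column 'tip_plus_4' = 15.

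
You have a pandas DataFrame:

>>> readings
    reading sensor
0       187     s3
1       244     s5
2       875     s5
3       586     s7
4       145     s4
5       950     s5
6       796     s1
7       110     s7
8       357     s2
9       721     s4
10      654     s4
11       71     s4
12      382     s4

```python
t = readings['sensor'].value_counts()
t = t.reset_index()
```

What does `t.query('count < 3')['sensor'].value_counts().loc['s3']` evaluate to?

value_counts of sensor:
sensor
s4    5
s5    3
s7    2
s3    1
s1    1
s2    1
Name: count, dtype: int64
reset_index():
  sensor  count
0     s4      5
1     s5      3
2     s7      2
3     s3      1
4     s1      1
5     s2      1
filter rows where count < 3:
  sensor  count
2     s7      2
3     s3      1
4     s1      1
5     s2      1
value_counts of sensor:
sensor
s7    1
s3    1
s1    1
s2    1
Name: count, dtype: int64
Finally, value at index 's3' = 1.

1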